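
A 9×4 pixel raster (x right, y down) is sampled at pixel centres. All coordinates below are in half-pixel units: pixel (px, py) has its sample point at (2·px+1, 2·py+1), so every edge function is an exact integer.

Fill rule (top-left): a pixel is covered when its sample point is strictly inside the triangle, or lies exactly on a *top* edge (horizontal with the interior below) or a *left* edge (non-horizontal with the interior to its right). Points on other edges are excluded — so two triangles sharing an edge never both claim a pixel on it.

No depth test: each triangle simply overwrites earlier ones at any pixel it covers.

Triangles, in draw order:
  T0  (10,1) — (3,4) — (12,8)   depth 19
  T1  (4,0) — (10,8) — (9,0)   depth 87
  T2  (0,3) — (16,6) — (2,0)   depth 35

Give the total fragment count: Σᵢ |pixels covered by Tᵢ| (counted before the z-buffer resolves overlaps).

T0:
  2·area = 55  (B↔C swapped to make it positive)
  edge (10, 1)→(12, 8): d=(2,7) right/bottom  bias=-1
  edge (12, 8)→(3, 4): d=(-9,-4) top-left  bias=+0
  edge (3, 4)→(10, 1): d=(7,-3) top-left  bias=+0
    (3,1)@(7, 3): e=[25,25,5] → █
    (4,1)@(9, 3): e=[11,33,11] → █
    (5,1)@(11, 3): e=[-3,41,17] → ·
    (3,2)@(7, 5): e=[29,7,19] → █
    (5,2)@(11, 5): e=[1,23,31] → █
    (6,2)@(13, 5): e=[-13,31,37] → ·
    (3,3)@(7, 7): e=[33,-11,33] → ·
    (4,3)@(9, 7): e=[19,-3,39] → ·
    (5,3)@(11, 7): e=[5,5,45] → █
    (6,3)@(13, 7): e=[-9,13,51] → ·
  covered (6 px):
    · · · · · · · · ·
    · · · █ █ · · · ·
    · · · █ █ █ · · ·
    · · · · · █ · · ·
T1:
  2·area = 40  (B↔C swapped to make it positive)
  edge (4, 0)→(9, 0): d=(5,0) top-left  bias=+0
  edge (9, 0)→(10, 8): d=(1,8) right/bottom  bias=-1
  edge (10, 8)→(4, 0): d=(-6,-8) top-left  bias=+0
    (2,0)@(5, 1): e=[5,33,2] → █
    (3,0)@(7, 1): e=[5,17,18] → █
    (4,0)@(9, 1): e=[5,1,34] → █
    (5,0)@(11, 1): e=[5,-15,50] → ·
    (2,1)@(5, 3): e=[15,35,-10] → ·
    (3,1)@(7, 3): e=[15,19,6] → █
    (5,1)@(11, 3): e=[15,-13,38] → ·
    (3,2)@(7, 5): e=[25,21,-6] → ·
    (4,2)@(9, 5): e=[25,5,10] → █
    (5,2)@(11, 5): e=[25,-11,26] → ·
    (4,3)@(9, 7): e=[35,7,-2] → ·
  covered (6 px):
    · · █ █ █ · · · ·
    · · · █ █ · · · ·
    · · · · █ · · · ·
    · · · · · · · · ·
T2:
  2·area = 54  (B↔C swapped to make it positive)
  edge (0, 3)→(2, 0): d=(2,-3) top-left  bias=+0
  edge (2, 0)→(16, 6): d=(14,6) right/bottom  bias=-1
  edge (16, 6)→(0, 3): d=(-16,-3) top-left  bias=+0
    (1,0)@(3, 1): e=[5,8,41] → █
    (2,0)@(5, 1): e=[11,-4,47] → ·
    (0,1)@(1, 3): e=[3,48,3] → █
    (2,1)@(5, 3): e=[15,24,15] → █
    (3,1)@(7, 3): e=[21,12,21] → █
    (4,1)@(9, 3): e=[27,0,27] → ·  [on edge]
    (0,2)@(1, 5): e=[7,76,-29] → ·
    (1,2)@(3, 5): e=[13,64,-23] → ·
    (2,2)@(5, 5): e=[19,52,-17] → ·
    (3,2)@(7, 5): e=[25,40,-11] → ·
    (5,2)@(11, 5): e=[37,16,1] → █
    (6,2)@(13, 5): e=[43,4,7] → █
  covered (7 px):
    · █ · · · · · · ·
    █ █ █ █ · · · · ·
    · · · · · █ █ · ·
    · · · · · · · · ·

Final: 19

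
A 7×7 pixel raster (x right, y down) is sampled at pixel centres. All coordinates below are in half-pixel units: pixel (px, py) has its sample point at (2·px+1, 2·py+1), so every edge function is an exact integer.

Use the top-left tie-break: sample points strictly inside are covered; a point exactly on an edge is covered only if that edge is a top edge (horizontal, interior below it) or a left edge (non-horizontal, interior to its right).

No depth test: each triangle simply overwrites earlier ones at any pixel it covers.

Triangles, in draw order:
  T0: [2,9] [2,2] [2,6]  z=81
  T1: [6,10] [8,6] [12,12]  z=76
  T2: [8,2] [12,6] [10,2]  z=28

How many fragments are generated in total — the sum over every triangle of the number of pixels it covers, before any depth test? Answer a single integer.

T0:
  degenerate (2·area = 0) — covers nothing
T1:
  2·area = 28
  edge (6, 10)→(8, 6): d=(2,-4) top-left  bias=+0
  edge (8, 6)→(12, 12): d=(4,6) right/bottom  bias=-1
  edge (12, 12)→(6, 10): d=(-6,-2) top-left  bias=+0
    (1,4)@(3, 9): e=[-14,42,0] → ·  [on edge]
    (3,4)@(7, 9): e=[2,18,8] → #
    (4,4)@(9, 9): e=[10,6,12] → #
    (5,4)@(11, 9): e=[18,-6,16] → ·
    (3,5)@(7, 11): e=[6,26,-4] → ·
    (4,5)@(9, 11): e=[14,14,0] → #  [on edge]
    (5,5)@(11, 11): e=[22,2,4] → #
    (6,5)@(13, 11): e=[30,-10,8] → ·
    (4,6)@(9, 13): e=[18,22,-12] → ·
    (5,6)@(11, 13): e=[26,10,-8] → ·
  covered (4 px):
    · · · · · · ·
    · · · · · · ·
    · · · · · · ·
    · · · · · · ·
    · · · # # · ·
    · · · · # # ·
    · · · · · · ·
T2:
  2·area = 8  (B↔C swapped to make it positive)
  edge (8, 2)→(10, 2): d=(2,0) top-left  bias=+0
  edge (10, 2)→(12, 6): d=(2,4) right/bottom  bias=-1
  edge (12, 6)→(8, 2): d=(-4,-4) top-left  bias=+0
    (3,0)@(7, 1): e=[-2,10,0] → ·  [on edge]
    (4,1)@(9, 3): e=[2,6,0] → #  [on edge]
    (5,1)@(11, 3): e=[2,-2,8] → ·
    (4,2)@(9, 5): e=[6,10,-8] → ·
    (5,2)@(11, 5): e=[6,2,0] → #  [on edge]
    (6,2)@(13, 5): e=[6,-6,8] → ·
    (5,3)@(11, 7): e=[10,6,-8] → ·
    (6,3)@(13, 7): e=[10,-2,0] → ·  [on edge]
  covered (2 px):
    · · · · · · ·
    · · · · # · ·
    · · · · · # ·
    · · · · · · ·
    · · · · · · ·
    · · · · · · ·
    · · · · · · ·

Final: 6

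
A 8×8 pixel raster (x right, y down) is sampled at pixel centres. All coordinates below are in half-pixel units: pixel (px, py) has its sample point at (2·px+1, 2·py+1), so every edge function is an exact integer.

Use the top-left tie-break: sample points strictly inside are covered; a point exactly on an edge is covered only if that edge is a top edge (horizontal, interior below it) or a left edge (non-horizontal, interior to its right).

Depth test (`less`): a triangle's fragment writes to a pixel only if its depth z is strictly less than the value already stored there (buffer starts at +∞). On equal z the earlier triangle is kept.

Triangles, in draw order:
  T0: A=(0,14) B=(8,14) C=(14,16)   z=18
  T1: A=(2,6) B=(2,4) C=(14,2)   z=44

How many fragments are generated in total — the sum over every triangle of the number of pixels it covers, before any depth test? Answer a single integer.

T0:
  2·area = 16
  edge (0, 14)→(8, 14): d=(8,0) top-left  bias=+0
  edge (8, 14)→(14, 16): d=(6,2) right/bottom  bias=-1
  edge (14, 16)→(0, 14): d=(-14,-2) top-left  bias=+0
    (2,6)@(5, 13): e=[-8,0,24] → ·  [on edge]
    (3,7)@(7, 15): e=[8,8,0] → █  [on edge]
    (4,7)@(9, 15): e=[8,4,4] → █
    (5,7)@(11, 15): e=[8,0,8] → ·  [on edge]
  covered (2 px):
    · · · · · · · ·
    · · · · · · · ·
    · · · · · · · ·
    · · · · · · · ·
    · · · · · · · ·
    · · · · · · · ·
    · · · · · · · ·
    · · · █ █ · · ·
T1:
  2·area = 24
  edge (2, 6)→(2, 4): d=(0,-2) top-left  bias=+0
  edge (2, 4)→(14, 2): d=(12,-2) top-left  bias=+0
  edge (14, 2)→(2, 6): d=(-12,4) right/bottom  bias=-1
    (4,1)@(9, 3): e=[14,2,8] → █
    (5,1)@(11, 3): e=[18,6,0] → ·  [on edge]
    (1,2)@(3, 5): e=[2,14,8] → █
    (2,2)@(5, 5): e=[6,18,0] → ·  [on edge]
    (4,2)@(9, 5): e=[14,26,-16] → ·
    (1,3)@(3, 7): e=[2,38,-16] → ·
  covered (2 px):
    · · · · · · · ·
    · · · · █ · · ·
    · █ · · · · · ·
    · · · · · · · ·
    · · · · · · · ·
    · · · · · · · ·
    · · · · · · · ·
    · · · · · · · ·

Result: 4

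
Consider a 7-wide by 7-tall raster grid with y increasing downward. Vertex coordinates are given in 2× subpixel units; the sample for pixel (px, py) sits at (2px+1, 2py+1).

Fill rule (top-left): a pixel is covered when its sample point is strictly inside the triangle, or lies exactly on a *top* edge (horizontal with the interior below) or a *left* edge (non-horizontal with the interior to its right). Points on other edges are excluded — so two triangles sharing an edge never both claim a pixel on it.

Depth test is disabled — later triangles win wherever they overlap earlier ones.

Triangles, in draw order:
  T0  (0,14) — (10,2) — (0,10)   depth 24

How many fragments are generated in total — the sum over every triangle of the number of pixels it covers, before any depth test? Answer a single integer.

T0:
  2·area = 40  (B↔C swapped to make it positive)
  edge (0, 14)→(0, 10): d=(0,-4) top-left  bias=+0
  edge (0, 10)→(10, 2): d=(10,-8) top-left  bias=+0
  edge (10, 2)→(0, 14): d=(-10,12) right/bottom  bias=-1
    (4,1)@(9, 3): e=[36,2,2] → █
    (5,1)@(11, 3): e=[44,18,-22] → ·
    (3,2)@(7, 5): e=[28,6,6] → █
    (4,2)@(9, 5): e=[36,22,-18] → ·
    (2,3)@(5, 7): e=[20,10,10] → █
    (3,3)@(7, 7): e=[28,26,-14] → ·
    (1,4)@(3, 9): e=[12,14,14] → █
    (2,4)@(5, 9): e=[20,30,-10] → ·
    (0,5)@(1, 11): e=[4,18,18] → █
    (1,5)@(3, 11): e=[12,34,-6] → ·
    (0,6)@(1, 13): e=[4,38,-2] → ·
  covered (5 px):
    · · · · · · ·
    · · · · █ · ·
    · · · █ · · ·
    · · █ · · · ·
    · █ · · · · ·
    █ · · · · · ·
    · · · · · · ·

Final: 5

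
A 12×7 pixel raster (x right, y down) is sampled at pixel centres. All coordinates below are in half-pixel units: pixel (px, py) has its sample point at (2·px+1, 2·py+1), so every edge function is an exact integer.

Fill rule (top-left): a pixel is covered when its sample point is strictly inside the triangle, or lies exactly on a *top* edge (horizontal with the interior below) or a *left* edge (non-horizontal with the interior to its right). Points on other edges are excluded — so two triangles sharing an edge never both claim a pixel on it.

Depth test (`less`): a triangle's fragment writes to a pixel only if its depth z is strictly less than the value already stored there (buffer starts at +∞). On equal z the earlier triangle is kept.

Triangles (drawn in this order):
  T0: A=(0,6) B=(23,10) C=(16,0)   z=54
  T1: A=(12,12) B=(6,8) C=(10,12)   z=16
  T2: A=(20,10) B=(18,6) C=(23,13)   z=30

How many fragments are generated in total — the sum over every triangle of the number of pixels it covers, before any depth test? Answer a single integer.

T0:
  2·area = 202  (B↔C swapped to make it positive)
  edge (0, 6)→(16, 0): d=(16,-6) top-left  bias=+0
  edge (16, 0)→(23, 10): d=(7,10) right/bottom  bias=-1
  edge (23, 10)→(0, 6): d=(-23,-4) top-left  bias=+0
    (7,0)@(15, 1): e=[10,17,175] → #
    (8,0)@(17, 1): e=[22,-3,183] → ·
    (4,1)@(9, 3): e=[6,91,105] → #
    (5,1)@(11, 3): e=[18,71,113] → #
    (6,1)@(13, 3): e=[30,51,121] → #
    (8,1)@(17, 3): e=[54,11,137] → #
    (9,1)@(19, 3): e=[66,-9,145] → ·
    (1,2)@(3, 5): e=[2,165,35] → #
    (2,2)@(5, 5): e=[14,145,43] → #
    (3,2)@(7, 5): e=[26,125,51] → #
    (9,2)@(19, 5): e=[98,5,99] → #
    (10,2)@(21, 5): e=[110,-15,107] → ·
  covered (24 px):
    · · · · · · · # · · · ·
    · · · · # # # # # · · ·
    · # # # # # # # # # · ·
    · · · # # # # # # # · ·
    · · · · · · · · · # # ·
    · · · · · · · · · · · ·
    · · · · · · · · · · · ·
T1:
  2·area = 8  (B↔C swapped to make it positive)
  edge (12, 12)→(10, 12): d=(-2,0) right/bottom  bias=-1
  edge (10, 12)→(6, 8): d=(-4,-4) top-left  bias=+0
  edge (6, 8)→(12, 12): d=(6,4) right/bottom  bias=-1
    (0,1)@(1, 3): e=[18,0,-10] → ·  [on edge]
    (1,2)@(3, 5): e=[14,0,-6] → ·  [on edge]
    (2,3)@(5, 7): e=[10,0,-2] → ·  [on edge]
    (3,4)@(7, 9): e=[6,0,2] → #  [on edge]
    (4,4)@(9, 9): e=[6,8,-6] → ·
    (3,5)@(7, 11): e=[2,-8,14] → ·
    (4,5)@(9, 11): e=[2,0,6] → #  [on edge]
    (5,5)@(11, 11): e=[2,8,-2] → ·
    (4,6)@(9, 13): e=[-2,-8,18] → ·
    (5,6)@(11, 13): e=[-2,0,10] → ·  [on edge]
  covered (2 px):
    · · · · · · · · · · · ·
    · · · · · · · · · · · ·
    · · · · · · · · · · · ·
    · · · · · · · · · · · ·
    · · · # · · · · · · · ·
    · · · · # · · · · · · ·
    · · · · · · · · · · · ·
T2:
  2·area = 6
  edge (20, 10)→(18, 6): d=(-2,-4) top-left  bias=+0
  edge (18, 6)→(23, 13): d=(5,7) right/bottom  bias=-1
  edge (23, 13)→(20, 10): d=(-3,-3) top-left  bias=+0
    (5,0)@(11, 1): e=[-18,24,0] → ·  [on edge]
    (6,1)@(13, 3): e=[-14,20,0] → ·  [on edge]
    (7,2)@(15, 5): e=[-10,16,0] → ·  [on edge]
    (8,3)@(17, 7): e=[-6,12,0] → ·  [on edge]
    (9,4)@(19, 9): e=[-2,8,0] → ·  [on edge]
    (10,5)@(21, 11): e=[2,4,0] → #  [on edge]
    (11,5)@(23, 11): e=[10,-10,6] → ·
    (10,6)@(21, 13): e=[-2,14,-6] → ·
    (11,6)@(23, 13): e=[6,0,0] → ·  [on edge]
  covered (1 px):
    · · · · · · · · · · · ·
    · · · · · · · · · · · ·
    · · · · · · · · · · · ·
    · · · · · · · · · · · ·
    · · · · · · · · · · · ·
    · · · · · · · · · · # ·
    · · · · · · · · · · · ·

Answer: 27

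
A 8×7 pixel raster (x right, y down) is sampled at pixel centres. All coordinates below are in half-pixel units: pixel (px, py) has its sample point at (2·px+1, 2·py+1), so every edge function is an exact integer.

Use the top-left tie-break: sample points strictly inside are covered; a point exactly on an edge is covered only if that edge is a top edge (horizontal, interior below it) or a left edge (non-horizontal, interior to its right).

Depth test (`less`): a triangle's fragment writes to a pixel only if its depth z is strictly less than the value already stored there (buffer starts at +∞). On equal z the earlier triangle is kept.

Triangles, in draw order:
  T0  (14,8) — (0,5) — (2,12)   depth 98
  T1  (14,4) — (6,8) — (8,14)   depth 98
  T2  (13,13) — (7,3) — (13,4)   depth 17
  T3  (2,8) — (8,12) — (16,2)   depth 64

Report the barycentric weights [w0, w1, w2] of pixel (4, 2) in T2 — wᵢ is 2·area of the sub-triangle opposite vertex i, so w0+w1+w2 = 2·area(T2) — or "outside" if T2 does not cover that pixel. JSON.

T0:
  2·area = 92  (B↔C swapped to make it positive)
  edge (14, 8)→(2, 12): d=(-12,4) right/bottom  bias=-1
  edge (2, 12)→(0, 5): d=(-2,-7) top-left  bias=+0
  edge (0, 5)→(14, 8): d=(14,3) right/bottom  bias=-1
    (0,3)@(1, 7): e=[64,3,25] → X
    (1,3)@(3, 7): e=[56,17,19] → X
    (2,3)@(5, 7): e=[48,31,13] → X
    (3,3)@(7, 7): e=[40,45,7] → X
    (4,3)@(9, 7): e=[32,59,1] → X
    (5,3)@(11, 7): e=[24,73,-5] → .
    (0,4)@(1, 9): e=[40,-1,53] → .
    (1,4)@(3, 9): e=[32,13,47] → X
    (5,4)@(11, 9): e=[0,69,23] → .  [on edge]
    (1,5)@(3, 11): e=[8,9,75] → X
    (2,5)@(5, 11): e=[0,23,69] → .  [on edge]
    (3,5)@(7, 11): e=[-8,37,63] → .
  covered (10 px):
    . . . . . . . .
    . . . . . . . .
    . . . . . . . .
    X X X X X . . .
    . X X X X . . .
    . X . . . . . .
    . . . . . . . .
T1:
  2·area = 56  (B↔C swapped to make it positive)
  edge (14, 4)→(8, 14): d=(-6,10) right/bottom  bias=-1
  edge (8, 14)→(6, 8): d=(-2,-6) top-left  bias=+0
  edge (6, 8)→(14, 4): d=(8,-4) top-left  bias=+0
    (2,2)@(5, 5): e=[84,0,-28] → .  [on edge]
    (6,2)@(13, 5): e=[4,48,4] → X
    (7,2)@(15, 5): e=[-16,60,12] → .
    (4,3)@(9, 7): e=[32,20,4] → X
    (5,3)@(11, 7): e=[12,32,12] → X
    (6,3)@(13, 7): e=[-8,44,20] → .
    (3,4)@(7, 9): e=[40,4,12] → X
    (5,4)@(11, 9): e=[0,28,28] → .  [on edge]
    (3,5)@(7, 11): e=[28,0,28] → X  [on edge]
    (5,5)@(11, 11): e=[-12,24,44] → .
    (3,6)@(7, 13): e=[16,-4,44] → .
    (4,6)@(9, 13): e=[-4,8,52] → .
  covered (7 px):
    . . . . . . . .
    . . . . . . . .
    . . . . . . X .
    . . . . X X . .
    . . . X X . . .
    . . . X X . . .
    . . . . . . . .
T2:
  2·area = 54
  edge (13, 13)→(7, 3): d=(-6,-10) top-left  bias=+0
  edge (7, 3)→(13, 4): d=(6,1) right/bottom  bias=-1
  edge (13, 4)→(13, 13): d=(0,9) right/bottom  bias=-1
    (6,0)@(13, 1): e=[72,-18,0] → .  [on edge]
    (3,1)@(7, 3): e=[0,0,54] → .  [on edge]
    (6,1)@(13, 3): e=[60,-6,0] → .  [on edge]
    (4,2)@(9, 5): e=[8,10,36] → X
    (5,2)@(11, 5): e=[28,8,18] → X
    (6,2)@(13, 5): e=[48,6,0] → .  [on edge]
    (4,3)@(9, 7): e=[-4,22,36] → .
    (5,3)@(11, 7): e=[16,20,18] → X
    (6,3)@(13, 7): e=[36,18,0] → .  [on edge]
    (5,4)@(11, 9): e=[4,32,18] → X
    (6,4)@(13, 9): e=[24,30,0] → .  [on edge]
    (5,5)@(11, 11): e=[-8,44,18] → .
    (6,5)@(13, 11): e=[12,42,0] → .  [on edge]
    (6,6)@(13, 13): e=[0,54,0] → .  [on edge]
  covered (4 px):
    . . . . . . . .
    . . . . . . . .
    . . . . X X . .
    . . . . . X . .
    . . . . . X . .
    . . . . . . . .
    . . . . . . . .
T3:
  2·area = 92  (B↔C swapped to make it positive)
  edge (2, 8)→(16, 2): d=(14,-6) top-left  bias=+0
  edge (16, 2)→(8, 12): d=(-8,10) right/bottom  bias=-1
  edge (8, 12)→(2, 8): d=(-6,-4) top-left  bias=+0
    (7,1)@(15, 3): e=[8,2,82] → X
    (4,2)@(9, 5): e=[0,46,46] → X  [on edge]
    (5,2)@(11, 5): e=[12,26,54] → X
    (6,2)@(13, 5): e=[24,6,62] → X
    (7,2)@(15, 5): e=[36,-14,70] → .
    (2,3)@(5, 7): e=[4,70,18] → X
    (3,3)@(7, 7): e=[16,50,26] → X
    (6,3)@(13, 7): e=[52,-10,50] → .
    (2,4)@(5, 9): e=[32,54,6] → X
    (5,4)@(11, 9): e=[68,-6,30] → .
    (2,5)@(5, 11): e=[60,38,-6] → .
    (3,5)@(7, 11): e=[72,18,2] → X
  covered (12 px):
    . . . . . . . .
    . . . . . . . X
    . . . . X X X .
    . . X X X X . .
    . . X X X . . .
    . . . X . . . .
    . . . . . . . .

Final: [10,36,8]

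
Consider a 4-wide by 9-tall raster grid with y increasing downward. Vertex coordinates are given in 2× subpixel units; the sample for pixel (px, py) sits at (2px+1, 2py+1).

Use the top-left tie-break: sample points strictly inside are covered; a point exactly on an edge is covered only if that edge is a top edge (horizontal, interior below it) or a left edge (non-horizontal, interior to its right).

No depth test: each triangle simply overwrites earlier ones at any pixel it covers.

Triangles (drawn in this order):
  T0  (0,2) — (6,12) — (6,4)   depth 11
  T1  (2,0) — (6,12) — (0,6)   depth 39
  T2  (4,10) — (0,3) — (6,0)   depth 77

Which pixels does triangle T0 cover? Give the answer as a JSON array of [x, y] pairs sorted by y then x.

T0:
  2·area = 48  (B↔C swapped to make it positive)
  edge (0, 2)→(6, 4): d=(6,2) right/bottom  bias=-1
  edge (6, 4)→(6, 12): d=(0,8) right/bottom  bias=-1
  edge (6, 12)→(0, 2): d=(-6,-10) top-left  bias=+0
    (0,1)@(1, 3): e=[4,40,4] → █
    (1,1)@(3, 3): e=[0,24,24] → ·  [on edge]
    (0,2)@(1, 5): e=[16,40,-8] → ·
    (1,2)@(3, 5): e=[12,24,12] → █
    (2,2)@(5, 5): e=[8,8,32] → █
    (3,2)@(7, 5): e=[4,-8,52] → ·
    (1,3)@(3, 7): e=[24,24,0] → █  [on edge]
    (3,3)@(7, 7): e=[16,-8,40] → ·
    (1,4)@(3, 9): e=[36,24,-12] → ·
    (2,4)@(5, 9): e=[32,8,8] → █
    (3,4)@(7, 9): e=[28,-8,28] → ·
    (2,5)@(5, 11): e=[44,8,-4] → ·
  covered (6 px):
    · · · ·
    █ · · ·
    · █ █ ·
    · █ █ ·
    · · █ ·
    · · · ·
    · · · ·
    · · · ·
    · · · ·
T1:
  2·area = 48
  edge (2, 0)→(6, 12): d=(4,12) right/bottom  bias=-1
  edge (6, 12)→(0, 6): d=(-6,-6) top-left  bias=+0
  edge (0, 6)→(2, 0): d=(2,-6) top-left  bias=+0
    (0,1)@(1, 3): e=[24,24,0] → █  [on edge]
    (1,1)@(3, 3): e=[0,36,12] → ·  [on edge]
    (0,2)@(1, 5): e=[32,12,4] → █
    (1,2)@(3, 5): e=[8,24,16] → █
    (2,2)@(5, 5): e=[-16,36,28] → ·
    (0,3)@(1, 7): e=[40,0,8] → █  [on edge]
    (2,3)@(5, 7): e=[-8,24,32] → ·
    (0,4)@(1, 9): e=[48,-12,12] → ·
    (1,4)@(3, 9): e=[24,0,24] → █  [on edge]
    (2,4)@(5, 9): e=[0,12,36] → ·  [on edge]
    (1,5)@(3, 11): e=[32,-12,28] → ·
    (2,5)@(5, 11): e=[8,0,40] → █  [on edge]
    (3,6)@(7, 13): e=[-8,0,56] → ·  [on edge]
    (3,7)@(7, 15): e=[0,-12,60] → ·  [on edge]
  covered (7 px):
    · · · ·
    █ · · ·
    █ █ · ·
    █ █ · ·
    · █ · ·
    · · █ ·
    · · · ·
    · · · ·
    · · · ·
T2:
  2·area = 54
  edge (4, 10)→(0, 3): d=(-4,-7) top-left  bias=+0
  edge (0, 3)→(6, 0): d=(6,-3) top-left  bias=+0
  edge (6, 0)→(4, 10): d=(-2,10) right/bottom  bias=-1
    (2,0)@(5, 1): e=[43,3,8] → █
    (3,0)@(7, 1): e=[57,9,-12] → ·
    (0,1)@(1, 3): e=[7,3,44] → █
    (1,1)@(3, 3): e=[21,9,24] → █
    (3,1)@(7, 3): e=[49,21,-16] → ·
    (0,2)@(1, 5): e=[-1,15,40] → ·
    (1,2)@(3, 5): e=[13,21,20] → █
    (2,2)@(5, 5): e=[27,27,0] → ·  [on edge]
    (1,3)@(3, 7): e=[5,33,16] → █
    (2,3)@(5, 7): e=[19,39,-4] → ·
    (1,4)@(3, 9): e=[-3,45,12] → ·
    (1,7)@(3, 15): e=[-27,81,0] → ·  [on edge]
  covered (6 px):
    · · █ ·
    █ █ █ ·
    · █ · ·
    · █ · ·
    · · · ·
    · · · ·
    · · · ·
    · · · ·
    · · · ·

Final: [[0,1],[1,2],[2,2],[1,3],[2,3],[2,4]]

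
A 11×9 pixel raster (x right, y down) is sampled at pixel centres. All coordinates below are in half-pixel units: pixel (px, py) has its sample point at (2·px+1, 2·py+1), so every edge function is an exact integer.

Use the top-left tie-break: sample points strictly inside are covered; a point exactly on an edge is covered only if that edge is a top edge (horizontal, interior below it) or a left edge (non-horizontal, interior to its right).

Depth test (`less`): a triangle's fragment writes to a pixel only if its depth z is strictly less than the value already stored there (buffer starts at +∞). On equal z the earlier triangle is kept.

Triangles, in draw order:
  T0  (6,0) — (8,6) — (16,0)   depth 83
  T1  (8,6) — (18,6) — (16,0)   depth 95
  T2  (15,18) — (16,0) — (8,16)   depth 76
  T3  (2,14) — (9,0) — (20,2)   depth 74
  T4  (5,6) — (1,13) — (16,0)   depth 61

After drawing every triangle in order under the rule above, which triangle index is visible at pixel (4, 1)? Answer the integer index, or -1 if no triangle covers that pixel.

T0:
  2·area = 60  (B↔C swapped to make it positive)
  edge (6, 0)→(16, 0): d=(10,0) top-left  bias=+0
  edge (16, 0)→(8, 6): d=(-8,6) right/bottom  bias=-1
  edge (8, 6)→(6, 0): d=(-2,-6) top-left  bias=+0
    (3,0)@(7, 1): e=[10,46,4] → #
    (4,0)@(9, 1): e=[10,34,16] → #
    (5,0)@(11, 1): e=[10,22,28] → #
    (6,0)@(13, 1): e=[10,10,40] → #
    (7,0)@(15, 1): e=[10,-2,52] → ·
    (3,1)@(7, 3): e=[30,30,0] → #  [on edge]
    (6,1)@(13, 3): e=[30,-6,36] → ·
    (3,2)@(7, 5): e=[50,14,-4] → ·
    (4,2)@(9, 5): e=[50,2,8] → #
    (5,2)@(11, 5): e=[50,-10,20] → ·
    (4,3)@(9, 7): e=[70,-14,4] → ·
    (4,4)@(9, 9): e=[90,-30,0] → ·  [on edge]
    (5,7)@(11, 15): e=[150,-90,0] → ·  [on edge]
  covered (8 px):
    · · · # # # # · · · ·
    · · · # # # · · · · ·
    · · · · # · · · · · ·
    · · · · · · · · · · ·
    · · · · · · · · · · ·
    · · · · · · · · · · ·
    · · · · · · · · · · ·
    · · · · · · · · · · ·
    · · · · · · · · · · ·
T1:
  2·area = 60  (B↔C swapped to make it positive)
  edge (8, 6)→(16, 0): d=(8,-6) top-left  bias=+0
  edge (16, 0)→(18, 6): d=(2,6) right/bottom  bias=-1
  edge (18, 6)→(8, 6): d=(-10,0) right/bottom  bias=-1
    (7,0)@(15, 1): e=[2,8,50] → #
    (8,0)@(17, 1): e=[14,-4,50] → ·
    (6,1)@(13, 3): e=[6,24,30] → #
    (8,1)@(17, 3): e=[30,0,30] → ·  [on edge]
    (5,2)@(11, 5): e=[10,40,10] → #
    (8,2)@(17, 5): e=[46,4,10] → #
    (9,2)@(19, 5): e=[58,-8,10] → ·
    (5,3)@(11, 7): e=[26,44,-10] → ·
    (6,3)@(13, 7): e=[38,32,-10] → ·
    (7,3)@(15, 7): e=[50,20,-10] → ·
    (8,3)@(17, 7): e=[62,8,-10] → ·
    (9,4)@(19, 9): e=[90,0,-30] → ·  [on edge]
    (10,7)@(21, 15): e=[150,0,-90] → ·  [on edge]
  covered (7 px):
    · · · · · · · # · · ·
    · · · · · · # # · · ·
    · · · · · # # # # · ·
    · · · · · · · · · · ·
    · · · · · · · · · · ·
    · · · · · · · · · · ·
    · · · · · · · · · · ·
    · · · · · · · · · · ·
    · · · · · · · · · · ·
T2:
  2·area = 128  (B↔C swapped to make it positive)
  edge (15, 18)→(8, 16): d=(-7,-2) top-left  bias=+0
  edge (8, 16)→(16, 0): d=(8,-16) top-left  bias=+0
  edge (16, 0)→(15, 18): d=(-1,18) right/bottom  bias=-1
    (7,1)@(15, 3): e=[105,8,15] → #
    (8,1)@(17, 3): e=[109,40,-21] → ·
    (7,2)@(15, 5): e=[91,24,13] → #
    (8,2)@(17, 5): e=[95,56,-23] → ·
    (6,3)@(13, 7): e=[73,8,47] → #
    (8,3)@(17, 7): e=[81,72,-25] → ·
    (6,4)@(13, 9): e=[59,24,45] → #
    (8,4)@(17, 9): e=[67,88,-27] → ·
    (5,5)@(11, 11): e=[41,8,79] → #
    (8,5)@(17, 11): e=[53,104,-29] → ·
    (5,6)@(11, 13): e=[27,24,77] → #
    (8,6)@(17, 13): e=[39,120,-31] → ·
  covered (18 px):
    · · · · · · · · · · ·
    · · · · · · · # · · ·
    · · · · · · · # · · ·
    · · · · · · # # · · ·
    · · · · · · # # · · ·
    · · · · · # # # · · ·
    · · · · · # # # · · ·
    · · · · # # # # · · ·
    · · · · · · # # · · ·
T3:
  2·area = 168
  edge (2, 14)→(9, 0): d=(7,-14) top-left  bias=+0
  edge (9, 0)→(20, 2): d=(11,2) right/bottom  bias=-1
  edge (20, 2)→(2, 14): d=(-18,12) right/bottom  bias=-1
    (4,0)@(9, 1): e=[7,11,150] → #
    (5,0)@(11, 1): e=[35,7,126] → #
    (6,0)@(13, 1): e=[63,3,102] → #
    (7,0)@(15, 1): e=[91,-1,78] → ·
    (4,1)@(9, 3): e=[21,33,114] → #
    (7,1)@(15, 3): e=[105,21,42] → #
    (8,1)@(17, 3): e=[133,17,18] → #
    (9,1)@(19, 3): e=[161,13,-6] → ·
    (3,2)@(7, 5): e=[7,59,102] → #
    (8,2)@(17, 5): e=[147,39,-18] → ·
    (3,3)@(7, 7): e=[21,81,66] → #
    (6,3)@(13, 7): e=[105,69,-6] → ·
  covered (21 px):
    · · · · # # # · · · ·
    · · · · # # # # # · ·
    · · · # # # # # · · ·
    · · · # # # · · · · ·
    · · # # # · · · · · ·
    · · # · · · · · · · ·
    · # · · · · · · · · ·
    · · · · · · · · · · ·
    · · · · · · · · · · ·
T4:
  2·area = 53  (B↔C swapped to make it positive)
  edge (5, 6)→(16, 0): d=(11,-6) top-left  bias=+0
  edge (16, 0)→(1, 13): d=(-15,13) right/bottom  bias=-1
  edge (1, 13)→(5, 6): d=(4,-7) top-left  bias=+0
    (5,1)@(11, 3): e=[3,20,30] → #
    (6,1)@(13, 3): e=[15,-6,44] → ·
    (3,2)@(7, 5): e=[1,42,10] → #
    (4,2)@(9, 5): e=[13,16,24] → #
    (5,2)@(11, 5): e=[25,-10,38] → ·
    (2,3)@(5, 7): e=[11,38,4] → #
    (4,3)@(9, 7): e=[35,-14,32] → ·
    (2,4)@(5, 9): e=[33,8,12] → #
    (3,4)@(7, 9): e=[45,-18,26] → ·
    (1,5)@(3, 11): e=[43,4,6] → #
    (2,5)@(5, 11): e=[55,-22,20] → ·
    (0,6)@(1, 13): e=[53,0,0] → ·  [on edge]
  covered (7 px):
    · · · · · · · · · · ·
    · · · · · # · · · · ·
    · · · # # · · · · · ·
    · · # # · · · · · · ·
    · · # · · · · · · · ·
    · # · · · · · · · · ·
    · · · · · · · · · · ·
    · · · · · · · · · · ·
    · · · · · · · · · · ·

Z-buffer (winner per pixel, '.' = empty):
  . . . 0 3 3 3 1 . . .
  . . . 0 3 4 3 3 3 . .
  . . . 4 4 3 3 3 1 . .
  . . 4 4 3 3 2 2 . . .
  . . 4 3 3 . 2 2 . . .
  . 4 3 . . 2 2 2 . . .
  . 3 . . . 2 2 2 . . .
  . . . . 2 2 2 2 . . .
  . . . . . . 2 2 . . .

Result: 3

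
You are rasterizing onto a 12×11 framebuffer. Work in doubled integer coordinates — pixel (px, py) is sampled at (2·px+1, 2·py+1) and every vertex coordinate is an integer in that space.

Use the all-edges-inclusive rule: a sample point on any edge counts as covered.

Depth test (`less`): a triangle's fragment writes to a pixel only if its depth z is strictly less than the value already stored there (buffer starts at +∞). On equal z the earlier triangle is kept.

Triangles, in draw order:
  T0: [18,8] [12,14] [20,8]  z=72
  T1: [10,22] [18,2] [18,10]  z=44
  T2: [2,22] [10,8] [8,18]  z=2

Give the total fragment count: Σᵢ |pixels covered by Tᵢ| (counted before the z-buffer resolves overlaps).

T0:
  2·area = 12  (B↔C swapped to make it positive)
  edge (18, 8)→(20, 8): d=(2,0) inclusive
  edge (20, 8)→(12, 14): d=(-8,6) inclusive
  edge (12, 14)→(18, 8): d=(6,-6) inclusive
    (11,1)@(23, 3): e=[-10,22,0] → .  [on edge]
    (10,2)@(21, 5): e=[-6,18,0] → .  [on edge]
    (9,3)@(19, 7): e=[-2,14,0] → .  [on edge]
    (8,4)@(17, 9): e=[2,10,0] → X  [on edge]
    (9,4)@(19, 9): e=[2,-2,12] → .
    (7,5)@(15, 11): e=[6,6,0] → X  [on edge]
    (8,5)@(17, 11): e=[6,-6,12] → .
    (6,6)@(13, 13): e=[10,2,0] → X  [on edge]
    (7,6)@(15, 13): e=[10,-10,12] → .
    (5,7)@(11, 15): e=[14,-2,0] → .  [on edge]
    (6,7)@(13, 15): e=[14,-14,12] → .
    (4,8)@(9, 17): e=[18,-6,0] → .  [on edge]
    (3,9)@(7, 19): e=[22,-10,0] → .  [on edge]
    (2,10)@(5, 21): e=[26,-14,0] → .  [on edge]
  covered (3 px):
    . . . . . . . . . . . .
    . . . . . . . . . . . .
    . . . . . . . . . . . .
    . . . . . . . . . . . .
    . . . . . . . . X . . .
    . . . . . . . X . . . .
    . . . . . . X . . . . .
    . . . . . . . . . . . .
    . . . . . . . . . . . .
    . . . . . . . . . . . .
    . . . . . . . . . . . .
T1:
  2·area = 64
  edge (10, 22)→(18, 2): d=(8,-20) inclusive
  edge (18, 2)→(18, 10): d=(0,8) inclusive
  edge (18, 10)→(10, 22): d=(-8,12) inclusive
    (8,2)@(17, 5): e=[4,8,52] → X
    (9,2)@(19, 5): e=[44,-8,28] → .
    (8,3)@(17, 7): e=[20,8,36] → X
    (9,3)@(19, 7): e=[60,-8,12] → .
    (8,4)@(17, 9): e=[36,8,20] → X
    (9,4)@(19, 9): e=[76,-8,-4] → .
    (7,5)@(15, 11): e=[12,24,28] → X
    (9,5)@(19, 11): e=[92,-8,-20] → .
    (7,6)@(15, 13): e=[28,24,12] → X
    (8,6)@(17, 13): e=[68,8,-12] → .
    (6,7)@(13, 15): e=[4,40,20] → X
    (7,7)@(15, 15): e=[44,24,-4] → .
  covered (8 px):
    . . . . . . . . . . . .
    . . . . . . . . . . . .
    . . . . . . . . X . . .
    . . . . . . . . X . . .
    . . . . . . . . X . . .
    . . . . . . . X X . . .
    . . . . . . . X . . . .
    . . . . . . X . . . . .
    . . . . . . X . . . . .
    . . . . . . . . . . . .
    . . . . . . . . . . . .
T2:
  2·area = 52
  edge (2, 22)→(10, 8): d=(8,-14) inclusive
  edge (10, 8)→(8, 18): d=(-2,10) inclusive
  edge (8, 18)→(2, 22): d=(-6,4) inclusive
    (5,1)@(11, 3): e=[-26,0,78] → .  [on edge]
    (4,5)@(9, 11): e=[10,4,38] → X
    (5,5)@(11, 11): e=[38,-16,30] → .
    (4,6)@(9, 13): e=[26,0,26] → X  [on edge]
    (5,6)@(11, 13): e=[54,-20,18] → .
    (3,7)@(7, 15): e=[14,16,22] → X
    (4,7)@(9, 15): e=[42,-4,14] → .
    (2,8)@(5, 17): e=[2,32,18] → X
    (4,8)@(9, 17): e=[58,-8,2] → .
    (2,9)@(5, 19): e=[18,28,6] → X
    (3,9)@(7, 19): e=[46,8,-2] → .
    (1,10)@(3, 21): e=[6,44,2] → X
  covered (7 px):
    . . . . . . . . . . . .
    . . . . . . . . . . . .
    . . . . . . . . . . . .
    . . . . . . . . . . . .
    . . . . . . . . . . . .
    . . . . X . . . . . . .
    . . . . X . . . . . . .
    . . . X . . . . . . . .
    . . X X . . . . . . . .
    . . X . . . . . . . . .
    . X . . . . . . . . . .

Result: 18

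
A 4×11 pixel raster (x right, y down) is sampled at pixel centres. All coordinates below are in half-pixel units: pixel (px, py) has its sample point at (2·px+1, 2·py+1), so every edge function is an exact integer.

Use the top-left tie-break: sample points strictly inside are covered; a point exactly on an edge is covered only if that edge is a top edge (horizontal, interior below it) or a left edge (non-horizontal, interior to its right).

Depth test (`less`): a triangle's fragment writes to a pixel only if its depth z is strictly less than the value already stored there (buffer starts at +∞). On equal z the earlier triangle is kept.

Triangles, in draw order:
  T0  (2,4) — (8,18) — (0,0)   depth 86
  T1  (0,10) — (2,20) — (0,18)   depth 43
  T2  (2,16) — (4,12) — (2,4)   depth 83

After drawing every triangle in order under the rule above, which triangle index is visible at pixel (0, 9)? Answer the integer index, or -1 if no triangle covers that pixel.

T0:
  2·area = 4
  edge (2, 4)→(8, 18): d=(6,14) right/bottom  bias=-1
  edge (8, 18)→(0, 0): d=(-8,-18) top-left  bias=+0
  edge (0, 0)→(2, 4): d=(2,4) right/bottom  bias=-1
    (2,5)@(5, 11): e=[0,2,2] → .  [on edge]
  covered (0 px):
    . . . .
    . . . .
    . . . .
    . . . .
    . . . .
    . . . .
    . . . .
    . . . .
    . . . .
    . . . .
    . . . .
T1:
  2·area = 16
  edge (0, 10)→(2, 20): d=(2,10) right/bottom  bias=-1
  edge (2, 20)→(0, 18): d=(-2,-2) top-left  bias=+0
  edge (0, 18)→(0, 10): d=(0,-8) top-left  bias=+0
    (0,7)@(1, 15): e=[0,8,8] → .  [on edge]
    (0,8)@(1, 17): e=[4,4,8] → X
    (1,8)@(3, 17): e=[-16,8,24] → .
    (0,9)@(1, 19): e=[8,0,8] → X  [on edge]
    (1,9)@(3, 19): e=[-12,4,24] → .
    (0,10)@(1, 21): e=[12,-4,8] → .
    (1,10)@(3, 21): e=[-8,0,24] → .  [on edge]
  covered (2 px):
    . . . .
    . . . .
    . . . .
    . . . .
    . . . .
    . . . .
    . . . .
    . . . .
    X . . .
    X . . .
    . . . .
T2:
  2·area = 24  (B↔C swapped to make it positive)
  edge (2, 16)→(2, 4): d=(0,-12) top-left  bias=+0
  edge (2, 4)→(4, 12): d=(2,8) right/bottom  bias=-1
  edge (4, 12)→(2, 16): d=(-2,4) right/bottom  bias=-1
    (1,4)@(3, 9): e=[12,2,10] → X
    (2,4)@(5, 9): e=[36,-14,2] → .
    (1,5)@(3, 11): e=[12,6,6] → X
    (2,5)@(5, 11): e=[36,-10,-2] → .
    (1,6)@(3, 13): e=[12,10,2] → X
    (2,6)@(5, 13): e=[36,-6,-6] → .
    (1,7)@(3, 15): e=[12,14,-2] → .
  covered (3 px):
    . . . .
    . . . .
    . . . .
    . . . .
    . X . .
    . X . .
    . X . .
    . . . .
    . . . .
    . . . .
    . . . .

Z-buffer (winner per pixel, '.' = empty):
  . . . .
  . . . .
  . . . .
  . . . .
  . 2 . .
  . 2 . .
  . 2 . .
  . . . .
  1 . . .
  1 . . .
  . . . .

Result: 1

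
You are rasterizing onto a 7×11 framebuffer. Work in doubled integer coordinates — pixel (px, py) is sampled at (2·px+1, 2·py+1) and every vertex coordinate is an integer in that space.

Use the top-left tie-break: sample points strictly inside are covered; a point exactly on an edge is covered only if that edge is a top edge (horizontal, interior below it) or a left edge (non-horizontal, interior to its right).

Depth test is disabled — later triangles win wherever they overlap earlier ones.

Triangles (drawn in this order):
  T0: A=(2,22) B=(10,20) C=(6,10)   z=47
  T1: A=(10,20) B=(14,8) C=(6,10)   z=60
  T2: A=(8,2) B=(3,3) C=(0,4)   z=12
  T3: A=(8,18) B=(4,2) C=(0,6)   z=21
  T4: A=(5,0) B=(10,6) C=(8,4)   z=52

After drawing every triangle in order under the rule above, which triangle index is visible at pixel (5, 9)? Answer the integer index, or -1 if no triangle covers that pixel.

T0:
  2·area = 88  (B↔C swapped to make it positive)
  edge (2, 22)→(6, 10): d=(4,-12) top-left  bias=+0
  edge (6, 10)→(10, 20): d=(4,10) right/bottom  bias=-1
  edge (10, 20)→(2, 22): d=(-8,2) right/bottom  bias=-1
    (4,0)@(9, 1): e=[0,-66,154] → ·  [on edge]
    (3,3)@(7, 7): e=[0,-22,110] → ·  [on edge]
    (2,6)@(5, 13): e=[0,22,66] → #  [on edge]
    (3,6)@(7, 13): e=[24,2,62] → #
    (4,6)@(9, 13): e=[48,-18,58] → ·
    (2,7)@(5, 15): e=[8,30,50] → #
    (4,7)@(9, 15): e=[56,-10,42] → ·
    (2,8)@(5, 17): e=[16,38,34] → #
    (4,8)@(9, 17): e=[64,-2,26] → ·
    (1,9)@(3, 19): e=[0,66,22] → #  [on edge]
    (4,9)@(9, 19): e=[72,6,10] → #
    (5,9)@(11, 19): e=[96,-14,6] → ·
  covered (12 px):
    · · · · · · ·
    · · · · · · ·
    · · · · · · ·
    · · · · · · ·
    · · · · · · ·
    · · · · · · ·
    · · # # · · ·
    · · # # · · ·
    · · # # · · ·
    · # # # # · ·
    · # # · · · ·
T1:
  2·area = 88  (B↔C swapped to make it positive)
  edge (10, 20)→(6, 10): d=(-4,-10) top-left  bias=+0
  edge (6, 10)→(14, 8): d=(8,-2) top-left  bias=+0
  edge (14, 8)→(10, 20): d=(-4,12) right/bottom  bias=-1
    (5,4)@(11, 9): e=[54,2,32] → #
    (6,4)@(13, 9): e=[74,6,8] → #
    (3,5)@(7, 11): e=[6,10,72] → #
    (4,5)@(9, 11): e=[26,14,48] → #
    (6,5)@(13, 11): e=[66,22,0] → ·  [on edge]
    (3,6)@(7, 13): e=[-2,26,64] → ·
    (4,6)@(9, 13): e=[18,30,40] → #
    (6,6)@(13, 13): e=[58,38,-8] → ·
    (4,7)@(9, 15): e=[10,46,32] → #
    (6,7)@(13, 15): e=[50,54,-16] → ·
    (4,8)@(9, 17): e=[2,62,24] → #
    (5,8)@(11, 17): e=[22,66,0] → ·  [on edge]
  covered (10 px):
    · · · · · · ·
    · · · · · · ·
    · · · · · · ·
    · · · · · · ·
    · · · · · # #
    · · · # # # ·
    · · · · # # ·
    · · · · # # ·
    · · · · # · ·
    · · · · · · ·
    · · · · · · ·
T2:
  2·area = 2  (B↔C swapped to make it positive)
  edge (8, 2)→(0, 4): d=(-8,2) right/bottom  bias=-1
  edge (0, 4)→(3, 3): d=(3,-1) top-left  bias=+0
  edge (3, 3)→(8, 2): d=(5,-1) top-left  bias=+0
    (4,0)@(9, 1): e=[6,0,-4] → ·  [on edge]
    (6,0)@(13, 1): e=[-2,4,0] → ·  [on edge]
    (1,1)@(3, 3): e=[2,0,0] → #  [on edge]
    (2,1)@(5, 3): e=[-2,2,2] → ·
    (1,2)@(3, 5): e=[-14,6,10] → ·
  covered (1 px):
    · · · · · · ·
    · # · · · · ·
    · · · · · · ·
    · · · · · · ·
    · · · · · · ·
    · · · · · · ·
    · · · · · · ·
    · · · · · · ·
    · · · · · · ·
    · · · · · · ·
    · · · · · · ·
T3:
  2·area = 80  (B↔C swapped to make it positive)
  edge (8, 18)→(0, 6): d=(-8,-12) top-left  bias=+0
  edge (0, 6)→(4, 2): d=(4,-4) top-left  bias=+0
  edge (4, 2)→(8, 18): d=(4,16) right/bottom  bias=-1
    (2,0)@(5, 1): e=[100,0,-20] → ·  [on edge]
    (1,1)@(3, 3): e=[60,0,20] → #  [on edge]
    (2,1)@(5, 3): e=[84,8,-12] → ·
    (0,2)@(1, 5): e=[20,0,60] → #  [on edge]
    (2,2)@(5, 5): e=[68,16,-4] → ·
    (0,3)@(1, 7): e=[4,8,68] → #
    (2,3)@(5, 7): e=[52,24,4] → #
    (3,3)@(7, 7): e=[76,32,-28] → ·
    (0,4)@(1, 9): e=[-12,16,76] → ·
    (1,4)@(3, 9): e=[12,24,44] → #
    (3,4)@(7, 9): e=[60,40,-20] → ·
    (1,5)@(3, 11): e=[-4,32,52] → ·
  covered (11 px):
    · · · · · · ·
    · # · · · · ·
    # # · · · · ·
    # # # · · · ·
    · # # · · · ·
    · · # · · · ·
    · · # · · · ·
    · · · # · · ·
    · · · · · · ·
    · · · · · · ·
    · · · · · · ·
T4:
  2·area = 2
  edge (5, 0)→(10, 6): d=(5,6) right/bottom  bias=-1
  edge (10, 6)→(8, 4): d=(-2,-2) top-left  bias=+0
  edge (8, 4)→(5, 0): d=(-3,-4) top-left  bias=+0
    (2,0)@(5, 1): e=[5,0,-3] → ·  [on edge]
    (3,1)@(7, 3): e=[3,0,-1] → ·  [on edge]
    (4,2)@(9, 5): e=[1,0,1] → #  [on edge]
    (5,2)@(11, 5): e=[-11,4,9] → ·
    (4,3)@(9, 7): e=[11,-4,-5] → ·
    (5,3)@(11, 7): e=[-1,0,3] → ·  [on edge]
    (6,4)@(13, 9): e=[-3,0,5] → ·  [on edge]
  covered (1 px):
    · · · · · · ·
    · · · · · · ·
    · · · · # · ·
    · · · · · · ·
    · · · · · · ·
    · · · · · · ·
    · · · · · · ·
    · · · · · · ·
    · · · · · · ·
    · · · · · · ·
    · · · · · · ·

Z-buffer (winner per pixel, '.' = empty):
  . . . . . . .
  . 3 . . . . .
  3 3 . . 4 . .
  3 3 3 . . . .
  . 3 3 . . 1 1
  . . 3 1 1 1 .
  . . 3 0 1 1 .
  . . 0 3 1 1 .
  . . 0 0 1 . .
  . 0 0 0 0 . .
  . 0 0 . . . .

Result: -1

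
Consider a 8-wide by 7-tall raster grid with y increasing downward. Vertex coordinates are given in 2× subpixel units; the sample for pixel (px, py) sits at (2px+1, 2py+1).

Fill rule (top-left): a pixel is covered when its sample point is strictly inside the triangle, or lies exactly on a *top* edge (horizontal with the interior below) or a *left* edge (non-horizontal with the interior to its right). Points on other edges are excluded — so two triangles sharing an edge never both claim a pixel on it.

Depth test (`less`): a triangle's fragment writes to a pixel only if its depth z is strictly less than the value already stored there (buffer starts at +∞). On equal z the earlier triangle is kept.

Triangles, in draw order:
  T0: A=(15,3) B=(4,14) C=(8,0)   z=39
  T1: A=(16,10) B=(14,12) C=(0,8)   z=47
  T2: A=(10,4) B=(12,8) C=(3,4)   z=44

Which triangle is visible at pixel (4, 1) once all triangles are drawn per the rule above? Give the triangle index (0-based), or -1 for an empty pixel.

T0:
  2·area = 110
  edge (15, 3)→(4, 14): d=(-11,11) right/bottom  bias=-1
  edge (4, 14)→(8, 0): d=(4,-14) top-left  bias=+0
  edge (8, 0)→(15, 3): d=(7,3) right/bottom  bias=-1
    (4,0)@(9, 1): e=[88,18,4] → #
    (5,0)@(11, 1): e=[66,46,-2] → ·
    (4,1)@(9, 3): e=[66,26,18] → #
    (5,1)@(11, 3): e=[44,54,12] → #
    (6,1)@(13, 3): e=[22,82,6] → #
    (7,1)@(15, 3): e=[0,110,0] → ·  [on edge]
    (3,2)@(7, 5): e=[66,6,38] → #
    (6,2)@(13, 5): e=[0,90,20] → ·  [on edge]
    (3,3)@(7, 7): e=[44,14,52] → #
    (5,3)@(11, 7): e=[0,70,40] → ·  [on edge]
    (3,4)@(7, 9): e=[22,22,66] → #
    (4,4)@(9, 9): e=[0,50,60] → ·  [on edge]
    (3,5)@(7, 11): e=[0,30,80] → ·  [on edge]
    (2,6)@(5, 13): e=[0,10,100] → ·  [on edge]
  covered (11 px):
    · · · · # · · ·
    · · · · # # # ·
    · · · # # # · ·
    · · · # # · · ·
    · · · # · · · ·
    · · # · · · · ·
    · · · · · · · ·
T1:
  2·area = 36
  edge (16, 10)→(14, 12): d=(-2,2) right/bottom  bias=-1
  edge (14, 12)→(0, 8): d=(-14,-4) top-left  bias=+0
  edge (0, 8)→(16, 10): d=(16,2) right/bottom  bias=-1
    (2,4)@(5, 9): e=[24,6,6] → #
    (3,4)@(7, 9): e=[20,14,2] → #
    (4,4)@(9, 9): e=[16,22,-2] → ·
    (2,5)@(5, 11): e=[20,-22,38] → ·
    (3,5)@(7, 11): e=[16,-14,34] → ·
    (5,5)@(11, 11): e=[8,2,26] → #
    (6,5)@(13, 11): e=[4,10,22] → #
    (7,5)@(15, 11): e=[0,18,18] → ·  [on edge]
    (5,6)@(11, 13): e=[4,-26,58] → ·
    (6,6)@(13, 13): e=[0,-18,54] → ·  [on edge]
  covered (4 px):
    · · · · · · · ·
    · · · · · · · ·
    · · · · · · · ·
    · · · · · · · ·
    · · # # · · · ·
    · · · · · # # ·
    · · · · · · · ·
T2:
  2·area = 28
  edge (10, 4)→(12, 8): d=(2,4) right/bottom  bias=-1
  edge (12, 8)→(3, 4): d=(-9,-4) top-left  bias=+0
  edge (3, 4)→(10, 4): d=(7,0) top-left  bias=+0
    (3,2)@(7, 5): e=[14,7,7] → #
    (4,2)@(9, 5): e=[6,15,7] → #
    (5,2)@(11, 5): e=[-2,23,7] → ·
    (3,3)@(7, 7): e=[18,-11,21] → ·
    (4,3)@(9, 7): e=[10,-3,21] → ·
    (5,3)@(11, 7): e=[2,5,21] → #
    (6,3)@(13, 7): e=[-6,13,21] → ·
    (5,4)@(11, 9): e=[6,-13,35] → ·
  covered (3 px):
    · · · · · · · ·
    · · · · · · · ·
    · · · # # · · ·
    · · · · · # · ·
    · · · · · · · ·
    · · · · · · · ·
    · · · · · · · ·

Z-buffer (winner per pixel, '.' = empty):
  . . . . 0 . . .
  . . . . 0 0 0 .
  . . . 0 0 0 . .
  . . . 0 0 2 . .
  . . 1 0 . . . .
  . . 0 . . 1 1 .
  . . . . . . . .

Result: 0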